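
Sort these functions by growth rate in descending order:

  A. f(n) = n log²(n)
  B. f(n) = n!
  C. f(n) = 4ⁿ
B > C > A

Comparing growth rates:
B = n! is O(n!)
C = 4ⁿ is O(4ⁿ)
A = n log²(n) is O(n log² n)

Therefore, the order from fastest to slowest is: B > C > A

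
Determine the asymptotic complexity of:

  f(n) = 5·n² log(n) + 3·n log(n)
O(n² log n)

The dominant term in 5·n² log(n) + 3·n log(n) is 5·n² log(n), which is Θ(n² log n).
Lower-order terms (3·n log(n)) are asymptotically negligible.
Constants are absorbed, so the tightest bound is O(n² log n).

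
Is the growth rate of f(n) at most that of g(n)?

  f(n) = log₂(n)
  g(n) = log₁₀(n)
True

f(n) = log₂(n) and g(n) = log₁₀(n) are both O(log n).
Big-O permits equal growth rates (f ≤ c·g for some c), so f(n) = O(g(n)) is true.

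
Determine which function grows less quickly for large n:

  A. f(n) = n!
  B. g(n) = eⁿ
B

f(n) = n! is O(n!), while g(n) = eⁿ is O(eⁿ).
Since O(eⁿ) grows slower than O(n!), g(n) is dominated.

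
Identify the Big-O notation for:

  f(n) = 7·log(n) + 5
O(log n)

The dominant term in 7·log(n) + 5 is 7·log(n), which is Θ(log n).
Lower-order terms (5) are asymptotically negligible.
Constants are absorbed, so the tightest bound is O(log n).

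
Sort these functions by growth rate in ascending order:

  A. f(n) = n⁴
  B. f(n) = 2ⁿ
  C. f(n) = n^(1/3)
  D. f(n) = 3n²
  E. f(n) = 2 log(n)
E < C < D < A < B

Comparing growth rates:
E = 2 log(n) is O(log n)
C = n^(1/3) is O(n^(1/3))
D = 3n² is O(n²)
A = n⁴ is O(n⁴)
B = 2ⁿ is O(2ⁿ)

Therefore, the order from slowest to fastest is: E < C < D < A < B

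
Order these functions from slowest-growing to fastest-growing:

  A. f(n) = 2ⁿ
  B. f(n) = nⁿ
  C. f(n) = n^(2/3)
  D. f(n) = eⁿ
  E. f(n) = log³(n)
E < C < A < D < B

Comparing growth rates:
E = log³(n) is O(log³ n)
C = n^(2/3) is O(n^(2/3))
A = 2ⁿ is O(2ⁿ)
D = eⁿ is O(eⁿ)
B = nⁿ is O(nⁿ)

Therefore, the order from slowest to fastest is: E < C < A < D < B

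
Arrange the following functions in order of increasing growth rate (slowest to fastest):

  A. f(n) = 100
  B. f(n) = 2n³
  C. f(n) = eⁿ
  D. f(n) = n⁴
A < B < D < C

Comparing growth rates:
A = 100 is O(1)
B = 2n³ is O(n³)
D = n⁴ is O(n⁴)
C = eⁿ is O(eⁿ)

Therefore, the order from slowest to fastest is: A < B < D < C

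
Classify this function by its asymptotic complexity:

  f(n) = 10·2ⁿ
O(2ⁿ)

The dominant term in 10·2ⁿ is 10·2ⁿ, which is Θ(2ⁿ).
Constants are absorbed, so the tightest bound is O(2ⁿ).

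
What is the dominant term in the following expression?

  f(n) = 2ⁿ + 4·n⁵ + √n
2ⁿ

Looking at each term:
  - 2ⁿ is O(2ⁿ)
  - 4·n⁵ is O(n⁵)
  - √n is O(√n)

The term 2ⁿ (O(2ⁿ)) grows fastest and dominates all others.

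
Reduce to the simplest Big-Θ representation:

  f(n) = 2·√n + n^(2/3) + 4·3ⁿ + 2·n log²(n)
Θ(3ⁿ)

Order the terms by growth rate: 2·√n ≺ n^(2/3) ≺ 2·n log²(n) ≺ 4·3ⁿ.
The fastest-growing term 4·3ⁿ dominates as n → ∞; dropping its constant factor gives Θ(3ⁿ).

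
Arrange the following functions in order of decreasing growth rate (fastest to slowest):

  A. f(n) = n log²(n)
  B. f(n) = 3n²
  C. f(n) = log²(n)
B > A > C

Comparing growth rates:
B = 3n² is O(n²)
A = n log²(n) is O(n log² n)
C = log²(n) is O(log² n)

Therefore, the order from fastest to slowest is: B > A > C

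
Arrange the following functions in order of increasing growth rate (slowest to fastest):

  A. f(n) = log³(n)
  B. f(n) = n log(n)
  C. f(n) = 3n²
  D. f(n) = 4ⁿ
A < B < C < D

Comparing growth rates:
A = log³(n) is O(log³ n)
B = n log(n) is O(n log n)
C = 3n² is O(n²)
D = 4ⁿ is O(4ⁿ)

Therefore, the order from slowest to fastest is: A < B < C < D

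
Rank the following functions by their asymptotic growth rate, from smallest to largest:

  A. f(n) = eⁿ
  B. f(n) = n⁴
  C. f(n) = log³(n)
C < B < A

Comparing growth rates:
C = log³(n) is O(log³ n)
B = n⁴ is O(n⁴)
A = eⁿ is O(eⁿ)

Therefore, the order from slowest to fastest is: C < B < A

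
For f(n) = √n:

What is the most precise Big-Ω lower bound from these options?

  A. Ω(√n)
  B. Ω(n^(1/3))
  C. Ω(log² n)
A

f(n) = √n is Ω(√n).
All listed options are valid Big-Ω bounds (lower bounds),
but Ω(√n) is the tightest (largest valid bound).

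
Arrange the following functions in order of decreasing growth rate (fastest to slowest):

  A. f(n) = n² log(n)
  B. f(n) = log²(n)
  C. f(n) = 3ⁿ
C > A > B

Comparing growth rates:
C = 3ⁿ is O(3ⁿ)
A = n² log(n) is O(n² log n)
B = log²(n) is O(log² n)

Therefore, the order from fastest to slowest is: C > A > B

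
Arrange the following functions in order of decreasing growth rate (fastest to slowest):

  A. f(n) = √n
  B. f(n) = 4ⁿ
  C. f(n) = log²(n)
B > A > C

Comparing growth rates:
B = 4ⁿ is O(4ⁿ)
A = √n is O(√n)
C = log²(n) is O(log² n)

Therefore, the order from fastest to slowest is: B > A > C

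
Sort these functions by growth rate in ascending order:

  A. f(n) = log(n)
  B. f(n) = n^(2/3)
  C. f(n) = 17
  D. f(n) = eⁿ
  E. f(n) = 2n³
C < A < B < E < D

Comparing growth rates:
C = 17 is O(1)
A = log(n) is O(log n)
B = n^(2/3) is O(n^(2/3))
E = 2n³ is O(n³)
D = eⁿ is O(eⁿ)

Therefore, the order from slowest to fastest is: C < A < B < E < D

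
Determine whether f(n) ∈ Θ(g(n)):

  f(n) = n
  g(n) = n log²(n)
False

f(n) = n is O(n), and g(n) = n log²(n) is O(n log² n).
Since they have different growth rates, f(n) = Θ(g(n)) is false.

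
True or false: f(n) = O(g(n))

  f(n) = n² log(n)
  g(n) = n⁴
True

f(n) = n² log(n) is O(n² log n), and g(n) = n⁴ is O(n⁴).
Since O(n² log n) ⊆ O(n⁴) (f grows no faster than g), f(n) = O(g(n)) is true.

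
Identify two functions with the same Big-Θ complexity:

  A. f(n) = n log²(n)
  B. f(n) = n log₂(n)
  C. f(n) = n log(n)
B and C

Examining each function:
  A. n log²(n) is O(n log² n)
  B. n log₂(n) is O(n log n)
  C. n log(n) is O(n log n)

Functions B and C both have the same complexity class.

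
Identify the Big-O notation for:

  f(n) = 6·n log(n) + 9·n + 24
O(n log n)

The dominant term in 6·n log(n) + 9·n + 24 is 6·n log(n), which is Θ(n log n).
Lower-order terms (9·n, 24) are asymptotically negligible.
Constants are absorbed, so the tightest bound is O(n log n).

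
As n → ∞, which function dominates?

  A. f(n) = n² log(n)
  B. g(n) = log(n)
A

f(n) = n² log(n) is O(n² log n), while g(n) = log(n) is O(log n).
Since O(n² log n) grows faster than O(log n), f(n) dominates.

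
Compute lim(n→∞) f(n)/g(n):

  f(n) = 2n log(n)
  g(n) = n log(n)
2

Since 2n log(n) and n log(n) have the same growth rate (O(n log n)),
the ratio converges to a constant: 2.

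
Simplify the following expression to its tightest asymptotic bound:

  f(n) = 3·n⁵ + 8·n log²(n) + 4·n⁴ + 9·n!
Θ(n!)

Order the terms by growth rate: 8·n log²(n) ≺ 4·n⁴ ≺ 3·n⁵ ≺ 9·n!.
The fastest-growing term 9·n! dominates as n → ∞; dropping its constant factor gives Θ(n!).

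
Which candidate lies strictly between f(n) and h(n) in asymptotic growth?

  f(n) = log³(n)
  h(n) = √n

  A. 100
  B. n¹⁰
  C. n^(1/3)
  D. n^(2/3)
C

We need g(n) with log³(n) = o(g(n)) and g(n) = o(√n), i.e. O(log³ n) ≺ g ≺ O(√n).
Check each option:
  A. 100 — O(1) does not grow strictly faster than f(n)
  B. n¹⁰ — O(n¹⁰) does not grow strictly slower than h(n)
  C. n^(1/3) — O(n^(1/3)) is strictly between O(log³ n) and O(√n) ✓
  D. n^(2/3) — O(n^(2/3)) does not grow strictly slower than h(n)

Only option C (n^(1/3)) lies strictly between.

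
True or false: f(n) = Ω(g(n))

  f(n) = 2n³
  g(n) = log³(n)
True

f(n) = 2n³ is O(n³), and g(n) = log³(n) is O(log³ n).
Since O(n³) grows at least as fast as O(log³ n), f(n) = Ω(g(n)) is true.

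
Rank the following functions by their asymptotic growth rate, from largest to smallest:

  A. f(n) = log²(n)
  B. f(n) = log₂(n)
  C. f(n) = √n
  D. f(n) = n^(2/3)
D > C > A > B

Comparing growth rates:
D = n^(2/3) is O(n^(2/3))
C = √n is O(√n)
A = log²(n) is O(log² n)
B = log₂(n) is O(log n)

Therefore, the order from fastest to slowest is: D > C > A > B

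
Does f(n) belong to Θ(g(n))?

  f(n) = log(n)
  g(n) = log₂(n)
True

f(n) = log(n) and g(n) = log₂(n) are both O(log n).
Since they have the same asymptotic growth rate, f(n) = Θ(g(n)) is true.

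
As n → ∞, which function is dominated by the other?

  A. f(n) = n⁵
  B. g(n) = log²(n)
B

f(n) = n⁵ is O(n⁵), while g(n) = log²(n) is O(log² n).
Since O(log² n) grows slower than O(n⁵), g(n) is dominated.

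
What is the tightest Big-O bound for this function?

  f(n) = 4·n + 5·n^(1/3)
O(n)

The dominant term in 4·n + 5·n^(1/3) is 4·n, which is Θ(n).
Lower-order terms (5·n^(1/3)) are asymptotically negligible.
Constants are absorbed, so the tightest bound is O(n).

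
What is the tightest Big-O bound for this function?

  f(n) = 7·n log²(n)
O(n log² n)

The dominant term in 7·n log²(n) is 7·n log²(n), which is Θ(n log² n).
Constants are absorbed, so the tightest bound is O(n log² n).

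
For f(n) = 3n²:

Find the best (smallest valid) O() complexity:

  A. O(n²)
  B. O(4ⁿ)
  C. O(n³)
A

f(n) = 3n² is O(n²).
All listed options are valid Big-O bounds (upper bounds),
but O(n²) is the tightest (smallest valid bound).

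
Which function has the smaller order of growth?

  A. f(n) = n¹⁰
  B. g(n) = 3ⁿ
A

f(n) = n¹⁰ is O(n¹⁰), while g(n) = 3ⁿ is O(3ⁿ).
Since O(n¹⁰) grows slower than O(3ⁿ), f(n) is dominated.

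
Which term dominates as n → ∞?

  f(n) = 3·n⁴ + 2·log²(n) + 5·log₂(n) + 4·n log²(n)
3·n⁴

Looking at each term:
  - 3·n⁴ is O(n⁴)
  - 2·log²(n) is O(log² n)
  - 5·log₂(n) is O(log n)
  - 4·n log²(n) is O(n log² n)

The term 3·n⁴ (O(n⁴)) grows fastest and dominates all others.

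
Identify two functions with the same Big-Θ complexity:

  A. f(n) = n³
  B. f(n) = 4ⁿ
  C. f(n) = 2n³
A and C

Examining each function:
  A. n³ is O(n³)
  B. 4ⁿ is O(4ⁿ)
  C. 2n³ is O(n³)

Functions A and C both have the same complexity class.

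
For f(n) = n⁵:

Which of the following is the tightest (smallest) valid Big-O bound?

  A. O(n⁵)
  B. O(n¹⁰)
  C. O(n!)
A

f(n) = n⁵ is O(n⁵).
All listed options are valid Big-O bounds (upper bounds),
but O(n⁵) is the tightest (smallest valid bound).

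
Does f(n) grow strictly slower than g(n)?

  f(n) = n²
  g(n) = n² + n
False

f(n) = n² is O(n²), and g(n) = n² + n is O(n²).
Since they have the same growth rate, f(n) = o(g(n)) is false.
(f = o(g) requires f to grow strictly slower, not equal.)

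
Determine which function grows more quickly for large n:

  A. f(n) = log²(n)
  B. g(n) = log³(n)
B

f(n) = log²(n) is O(log² n), while g(n) = log³(n) is O(log³ n).
Since O(log³ n) grows faster than O(log² n), g(n) dominates.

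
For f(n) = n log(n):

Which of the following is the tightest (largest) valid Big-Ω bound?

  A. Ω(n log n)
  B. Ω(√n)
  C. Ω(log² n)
A

f(n) = n log(n) is Ω(n log n).
All listed options are valid Big-Ω bounds (lower bounds),
but Ω(n log n) is the tightest (largest valid bound).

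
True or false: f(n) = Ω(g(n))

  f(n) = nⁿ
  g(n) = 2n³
True

f(n) = nⁿ is O(nⁿ), and g(n) = 2n³ is O(n³).
Since O(nⁿ) grows at least as fast as O(n³), f(n) = Ω(g(n)) is true.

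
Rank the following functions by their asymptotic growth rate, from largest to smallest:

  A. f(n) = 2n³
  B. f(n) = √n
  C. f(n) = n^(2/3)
A > C > B

Comparing growth rates:
A = 2n³ is O(n³)
C = n^(2/3) is O(n^(2/3))
B = √n is O(√n)

Therefore, the order from fastest to slowest is: A > C > B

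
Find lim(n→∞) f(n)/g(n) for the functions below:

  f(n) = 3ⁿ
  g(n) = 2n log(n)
∞

Since 3ⁿ (O(3ⁿ)) grows faster than 2n log(n) (O(n log n)),
the ratio f(n)/g(n) → ∞ as n → ∞.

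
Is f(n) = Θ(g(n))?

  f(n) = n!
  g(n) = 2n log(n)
False

f(n) = n! is O(n!), and g(n) = 2n log(n) is O(n log n).
Since they have different growth rates, f(n) = Θ(g(n)) is false.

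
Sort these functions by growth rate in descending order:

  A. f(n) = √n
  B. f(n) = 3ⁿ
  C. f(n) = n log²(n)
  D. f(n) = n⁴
B > D > C > A

Comparing growth rates:
B = 3ⁿ is O(3ⁿ)
D = n⁴ is O(n⁴)
C = n log²(n) is O(n log² n)
A = √n is O(√n)

Therefore, the order from fastest to slowest is: B > D > C > A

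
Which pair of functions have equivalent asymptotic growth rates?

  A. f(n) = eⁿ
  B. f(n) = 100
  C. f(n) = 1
B and C

Examining each function:
  A. eⁿ is O(eⁿ)
  B. 100 is O(1)
  C. 1 is O(1)

Functions B and C both have the same complexity class.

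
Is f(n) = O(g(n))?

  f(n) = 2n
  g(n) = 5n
True

f(n) = 2n and g(n) = 5n are both O(n).
Big-O permits equal growth rates (f ≤ c·g for some c), so f(n) = O(g(n)) is true.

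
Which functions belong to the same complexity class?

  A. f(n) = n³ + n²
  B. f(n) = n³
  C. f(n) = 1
A and B

Examining each function:
  A. n³ + n² is O(n³)
  B. n³ is O(n³)
  C. 1 is O(1)

Functions A and B both have the same complexity class.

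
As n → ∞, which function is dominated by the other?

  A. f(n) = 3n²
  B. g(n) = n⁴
A

f(n) = 3n² is O(n²), while g(n) = n⁴ is O(n⁴).
Since O(n²) grows slower than O(n⁴), f(n) is dominated.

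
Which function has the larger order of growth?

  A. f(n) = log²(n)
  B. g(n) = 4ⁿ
B

f(n) = log²(n) is O(log² n), while g(n) = 4ⁿ is O(4ⁿ).
Since O(4ⁿ) grows faster than O(log² n), g(n) dominates.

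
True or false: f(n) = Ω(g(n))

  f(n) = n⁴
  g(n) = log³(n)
True

f(n) = n⁴ is O(n⁴), and g(n) = log³(n) is O(log³ n).
Since O(n⁴) grows at least as fast as O(log³ n), f(n) = Ω(g(n)) is true.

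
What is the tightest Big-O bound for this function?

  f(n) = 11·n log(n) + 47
O(n log n)

The dominant term in 11·n log(n) + 47 is 11·n log(n), which is Θ(n log n).
Lower-order terms (47) are asymptotically negligible.
Constants are absorbed, so the tightest bound is O(n log n).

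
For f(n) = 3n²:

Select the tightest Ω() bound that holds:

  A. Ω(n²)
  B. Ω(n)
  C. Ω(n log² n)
A

f(n) = 3n² is Ω(n²).
All listed options are valid Big-Ω bounds (lower bounds),
but Ω(n²) is the tightest (largest valid bound).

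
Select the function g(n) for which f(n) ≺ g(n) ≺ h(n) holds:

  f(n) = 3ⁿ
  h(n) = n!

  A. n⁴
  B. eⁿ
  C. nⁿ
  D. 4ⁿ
D

We need g(n) with 3ⁿ = o(g(n)) and g(n) = o(n!), i.e. O(3ⁿ) ≺ g ≺ O(n!).
Check each option:
  A. n⁴ — O(n⁴) does not grow strictly faster than f(n)
  B. eⁿ — O(eⁿ) does not grow strictly faster than f(n)
  C. nⁿ — O(nⁿ) does not grow strictly slower than h(n)
  D. 4ⁿ — O(4ⁿ) is strictly between O(3ⁿ) and O(n!) ✓

Only option D (4ⁿ) lies strictly between.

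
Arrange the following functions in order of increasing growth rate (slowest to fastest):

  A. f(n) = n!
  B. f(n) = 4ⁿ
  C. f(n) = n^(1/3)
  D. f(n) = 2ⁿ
C < D < B < A

Comparing growth rates:
C = n^(1/3) is O(n^(1/3))
D = 2ⁿ is O(2ⁿ)
B = 4ⁿ is O(4ⁿ)
A = n! is O(n!)

Therefore, the order from slowest to fastest is: C < D < B < A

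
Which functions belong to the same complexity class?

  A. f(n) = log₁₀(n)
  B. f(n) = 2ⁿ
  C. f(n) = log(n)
A and C

Examining each function:
  A. log₁₀(n) is O(log n)
  B. 2ⁿ is O(2ⁿ)
  C. log(n) is O(log n)

Functions A and C both have the same complexity class.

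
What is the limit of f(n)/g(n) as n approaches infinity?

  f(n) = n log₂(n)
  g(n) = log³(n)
∞

Since n log₂(n) (O(n log n)) grows faster than log³(n) (O(log³ n)),
the ratio f(n)/g(n) → ∞ as n → ∞.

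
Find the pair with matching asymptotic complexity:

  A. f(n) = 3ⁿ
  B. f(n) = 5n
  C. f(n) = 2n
B and C

Examining each function:
  A. 3ⁿ is O(3ⁿ)
  B. 5n is O(n)
  C. 2n is O(n)

Functions B and C both have the same complexity class.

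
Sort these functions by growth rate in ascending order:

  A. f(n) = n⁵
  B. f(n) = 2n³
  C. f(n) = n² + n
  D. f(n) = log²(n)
D < C < B < A

Comparing growth rates:
D = log²(n) is O(log² n)
C = n² + n is O(n²)
B = 2n³ is O(n³)
A = n⁵ is O(n⁵)

Therefore, the order from slowest to fastest is: D < C < B < A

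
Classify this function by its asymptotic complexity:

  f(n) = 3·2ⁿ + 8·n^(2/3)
O(2ⁿ)

The dominant term in 3·2ⁿ + 8·n^(2/3) is 3·2ⁿ, which is Θ(2ⁿ).
Lower-order terms (8·n^(2/3)) are asymptotically negligible.
Constants are absorbed, so the tightest bound is O(2ⁿ).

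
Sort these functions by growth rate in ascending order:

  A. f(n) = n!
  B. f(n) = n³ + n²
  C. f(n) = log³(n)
C < B < A

Comparing growth rates:
C = log³(n) is O(log³ n)
B = n³ + n² is O(n³)
A = n! is O(n!)

Therefore, the order from slowest to fastest is: C < B < A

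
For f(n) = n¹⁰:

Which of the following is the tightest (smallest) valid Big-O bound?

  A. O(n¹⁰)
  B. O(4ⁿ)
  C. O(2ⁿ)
A

f(n) = n¹⁰ is O(n¹⁰).
All listed options are valid Big-O bounds (upper bounds),
but O(n¹⁰) is the tightest (smallest valid bound).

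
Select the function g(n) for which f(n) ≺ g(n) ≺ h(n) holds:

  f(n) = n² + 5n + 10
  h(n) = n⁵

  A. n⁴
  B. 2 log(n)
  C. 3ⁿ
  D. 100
A

We need g(n) with n² + 5n + 10 = o(g(n)) and g(n) = o(n⁵), i.e. O(n²) ≺ g ≺ O(n⁵).
Check each option:
  A. n⁴ — O(n⁴) is strictly between O(n²) and O(n⁵) ✓
  B. 2 log(n) — O(log n) does not grow strictly faster than f(n)
  C. 3ⁿ — O(3ⁿ) does not grow strictly slower than h(n)
  D. 100 — O(1) does not grow strictly faster than f(n)

Only option A (n⁴) lies strictly between.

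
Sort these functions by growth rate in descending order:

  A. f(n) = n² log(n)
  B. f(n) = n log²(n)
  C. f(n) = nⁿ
C > A > B

Comparing growth rates:
C = nⁿ is O(nⁿ)
A = n² log(n) is O(n² log n)
B = n log²(n) is O(n log² n)

Therefore, the order from fastest to slowest is: C > A > B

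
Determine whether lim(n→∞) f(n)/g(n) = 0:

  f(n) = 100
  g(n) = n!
True

f(n) = 100 is O(1), and g(n) = n! is O(n!).
Since O(1) grows strictly slower than O(n!), f(n) = o(g(n)) is true.
This means lim(n→∞) f(n)/g(n) = 0.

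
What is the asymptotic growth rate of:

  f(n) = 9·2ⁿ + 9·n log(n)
Θ(2ⁿ)

Order the terms by growth rate: 9·n log(n) ≺ 9·2ⁿ.
The fastest-growing term 9·2ⁿ dominates as n → ∞; dropping its constant factor gives Θ(2ⁿ).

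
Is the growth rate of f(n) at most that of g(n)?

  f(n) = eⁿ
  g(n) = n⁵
False

f(n) = eⁿ is O(eⁿ), and g(n) = n⁵ is O(n⁵).
Since O(eⁿ) grows faster than O(n⁵), f(n) = O(g(n)) is false.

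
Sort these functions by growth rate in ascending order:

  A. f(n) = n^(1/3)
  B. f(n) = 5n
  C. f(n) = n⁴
A < B < C

Comparing growth rates:
A = n^(1/3) is O(n^(1/3))
B = 5n is O(n)
C = n⁴ is O(n⁴)

Therefore, the order from slowest to fastest is: A < B < C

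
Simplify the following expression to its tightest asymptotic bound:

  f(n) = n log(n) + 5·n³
Θ(n³)

Order the terms by growth rate: n log(n) ≺ 5·n³.
The fastest-growing term 5·n³ dominates as n → ∞; dropping its constant factor gives Θ(n³).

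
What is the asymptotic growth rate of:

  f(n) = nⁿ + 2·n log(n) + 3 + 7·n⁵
Θ(nⁿ)

Order the terms by growth rate: 3 ≺ 2·n log(n) ≺ 7·n⁵ ≺ nⁿ.
The fastest-growing term nⁿ dominates as n → ∞; dropping its constant factor gives Θ(nⁿ).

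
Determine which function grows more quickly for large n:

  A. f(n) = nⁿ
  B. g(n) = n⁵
A

f(n) = nⁿ is O(nⁿ), while g(n) = n⁵ is O(n⁵).
Since O(nⁿ) grows faster than O(n⁵), f(n) dominates.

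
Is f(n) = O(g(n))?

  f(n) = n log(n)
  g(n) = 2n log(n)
True

f(n) = n log(n) and g(n) = 2n log(n) are both O(n log n).
Big-O permits equal growth rates (f ≤ c·g for some c), so f(n) = O(g(n)) is true.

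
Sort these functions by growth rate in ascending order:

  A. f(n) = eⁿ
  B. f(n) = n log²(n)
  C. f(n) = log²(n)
C < B < A

Comparing growth rates:
C = log²(n) is O(log² n)
B = n log²(n) is O(n log² n)
A = eⁿ is O(eⁿ)

Therefore, the order from slowest to fastest is: C < B < A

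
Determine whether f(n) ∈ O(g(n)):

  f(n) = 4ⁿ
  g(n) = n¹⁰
False

f(n) = 4ⁿ is O(4ⁿ), and g(n) = n¹⁰ is O(n¹⁰).
Since O(4ⁿ) grows faster than O(n¹⁰), f(n) = O(g(n)) is false.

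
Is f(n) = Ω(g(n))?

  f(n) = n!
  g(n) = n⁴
True

f(n) = n! is O(n!), and g(n) = n⁴ is O(n⁴).
Since O(n!) grows at least as fast as O(n⁴), f(n) = Ω(g(n)) is true.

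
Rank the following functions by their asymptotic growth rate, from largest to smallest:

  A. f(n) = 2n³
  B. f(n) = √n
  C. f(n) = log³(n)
A > B > C

Comparing growth rates:
A = 2n³ is O(n³)
B = √n is O(√n)
C = log³(n) is O(log³ n)

Therefore, the order from fastest to slowest is: A > B > C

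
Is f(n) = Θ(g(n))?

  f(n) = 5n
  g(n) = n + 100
True

f(n) = 5n and g(n) = n + 100 are both O(n).
Since they have the same asymptotic growth rate, f(n) = Θ(g(n)) is true.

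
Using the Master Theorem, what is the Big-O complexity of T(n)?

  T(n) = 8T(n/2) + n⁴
Θ(n⁴)

Master Theorem: a = 8, b = 2, f(n) = n⁴.
Compute the critical exponent d = log₂(8) = 3.
Compare f(n) = Θ(n⁴) against n^d:
  k = 4 > d = 3, so f(n) = Ω(n^(d+ε)) — Case 3.
  Regularity: a·(n/b)^4/n^4 = a/b^4 = 8/16 < 1 ✓.
  The top-level work dominates: T(n) = Θ(f(n)) = Θ(n⁴).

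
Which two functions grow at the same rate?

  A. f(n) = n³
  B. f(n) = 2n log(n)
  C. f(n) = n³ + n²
A and C

Examining each function:
  A. n³ is O(n³)
  B. 2n log(n) is O(n log n)
  C. n³ + n² is O(n³)

Functions A and C both have the same complexity class.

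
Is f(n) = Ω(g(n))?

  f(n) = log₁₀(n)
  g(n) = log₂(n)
True

f(n) = log₁₀(n) and g(n) = log₂(n) are both O(log n).
Big-Ω permits equal growth rates (f ≥ c·g for some c > 0), so f(n) = Ω(g(n)) is true.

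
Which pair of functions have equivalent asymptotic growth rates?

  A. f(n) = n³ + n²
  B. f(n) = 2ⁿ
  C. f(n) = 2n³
A and C

Examining each function:
  A. n³ + n² is O(n³)
  B. 2ⁿ is O(2ⁿ)
  C. 2n³ is O(n³)

Functions A and C both have the same complexity class.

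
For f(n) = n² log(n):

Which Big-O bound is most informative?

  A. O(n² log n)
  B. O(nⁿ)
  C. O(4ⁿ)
A

f(n) = n² log(n) is O(n² log n).
All listed options are valid Big-O bounds (upper bounds),
but O(n² log n) is the tightest (smallest valid bound).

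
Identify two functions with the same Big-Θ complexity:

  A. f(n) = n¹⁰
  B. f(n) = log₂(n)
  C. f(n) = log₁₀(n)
B and C

Examining each function:
  A. n¹⁰ is O(n¹⁰)
  B. log₂(n) is O(log n)
  C. log₁₀(n) is O(log n)

Functions B and C both have the same complexity class.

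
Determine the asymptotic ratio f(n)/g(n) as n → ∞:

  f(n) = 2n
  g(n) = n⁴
0

Since 2n (O(n)) grows slower than n⁴ (O(n⁴)),
the ratio f(n)/g(n) → 0 as n → ∞.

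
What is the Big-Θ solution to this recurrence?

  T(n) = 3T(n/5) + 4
Θ(n^log₅(3))

Master Theorem: a = 3, b = 5, f(n) = 4.
Compute the critical exponent d = log₅(3) = 0.683.
Compare f(n) = Θ(1) against n^d:
  k = 0 < d = 0.683, so f(n) = O(n^(d-ε)) — Case 1.
  The recursion cost dominates: T(n) = Θ(n^d) = Θ(n^log₅(3)).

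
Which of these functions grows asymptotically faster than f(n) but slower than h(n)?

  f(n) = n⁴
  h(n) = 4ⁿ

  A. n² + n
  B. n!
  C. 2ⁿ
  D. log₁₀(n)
C

We need g(n) with n⁴ = o(g(n)) and g(n) = o(4ⁿ), i.e. O(n⁴) ≺ g ≺ O(4ⁿ).
Check each option:
  A. n² + n — O(n²) does not grow strictly faster than f(n)
  B. n! — O(n!) does not grow strictly slower than h(n)
  C. 2ⁿ — O(2ⁿ) is strictly between O(n⁴) and O(4ⁿ) ✓
  D. log₁₀(n) — O(log n) does not grow strictly faster than f(n)

Only option C (2ⁿ) lies strictly between.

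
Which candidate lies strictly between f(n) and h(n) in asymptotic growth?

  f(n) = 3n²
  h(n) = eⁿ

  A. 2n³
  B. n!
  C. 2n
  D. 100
A

We need g(n) with 3n² = o(g(n)) and g(n) = o(eⁿ), i.e. O(n²) ≺ g ≺ O(eⁿ).
Check each option:
  A. 2n³ — O(n³) is strictly between O(n²) and O(eⁿ) ✓
  B. n! — O(n!) does not grow strictly slower than h(n)
  C. 2n — O(n) does not grow strictly faster than f(n)
  D. 100 — O(1) does not grow strictly faster than f(n)

Only option A (2n³) lies strictly between.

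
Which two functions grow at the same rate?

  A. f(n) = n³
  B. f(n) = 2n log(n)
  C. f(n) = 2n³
A and C

Examining each function:
  A. n³ is O(n³)
  B. 2n log(n) is O(n log n)
  C. 2n³ is O(n³)

Functions A and C both have the same complexity class.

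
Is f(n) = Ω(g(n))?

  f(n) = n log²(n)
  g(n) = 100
True

f(n) = n log²(n) is O(n log² n), and g(n) = 100 is O(1).
Since O(n log² n) grows at least as fast as O(1), f(n) = Ω(g(n)) is true.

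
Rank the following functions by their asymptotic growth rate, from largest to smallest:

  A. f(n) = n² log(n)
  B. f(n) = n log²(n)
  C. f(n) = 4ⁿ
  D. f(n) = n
C > A > B > D

Comparing growth rates:
C = 4ⁿ is O(4ⁿ)
A = n² log(n) is O(n² log n)
B = n log²(n) is O(n log² n)
D = n is O(n)

Therefore, the order from fastest to slowest is: C > A > B > D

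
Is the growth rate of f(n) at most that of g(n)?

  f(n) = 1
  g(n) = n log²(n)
True

f(n) = 1 is O(1), and g(n) = n log²(n) is O(n log² n).
Since O(1) ⊆ O(n log² n) (f grows no faster than g), f(n) = O(g(n)) is true.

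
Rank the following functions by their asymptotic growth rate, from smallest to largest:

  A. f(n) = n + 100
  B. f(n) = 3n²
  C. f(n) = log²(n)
C < A < B

Comparing growth rates:
C = log²(n) is O(log² n)
A = n + 100 is O(n)
B = 3n² is O(n²)

Therefore, the order from slowest to fastest is: C < A < B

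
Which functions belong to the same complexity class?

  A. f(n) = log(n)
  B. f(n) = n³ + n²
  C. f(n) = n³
B and C

Examining each function:
  A. log(n) is O(log n)
  B. n³ + n² is O(n³)
  C. n³ is O(n³)

Functions B and C both have the same complexity class.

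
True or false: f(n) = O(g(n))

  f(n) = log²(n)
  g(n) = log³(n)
True

f(n) = log²(n) is O(log² n), and g(n) = log³(n) is O(log³ n).
Since O(log² n) ⊆ O(log³ n) (f grows no faster than g), f(n) = O(g(n)) is true.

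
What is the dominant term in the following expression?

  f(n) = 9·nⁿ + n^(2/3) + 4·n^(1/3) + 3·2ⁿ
9·nⁿ

Looking at each term:
  - 9·nⁿ is O(nⁿ)
  - n^(2/3) is O(n^(2/3))
  - 4·n^(1/3) is O(n^(1/3))
  - 3·2ⁿ is O(2ⁿ)

The term 9·nⁿ (O(nⁿ)) grows fastest and dominates all others.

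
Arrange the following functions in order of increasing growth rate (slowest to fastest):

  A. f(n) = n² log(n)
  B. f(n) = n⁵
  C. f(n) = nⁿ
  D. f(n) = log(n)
D < A < B < C

Comparing growth rates:
D = log(n) is O(log n)
A = n² log(n) is O(n² log n)
B = n⁵ is O(n⁵)
C = nⁿ is O(nⁿ)

Therefore, the order from slowest to fastest is: D < A < B < C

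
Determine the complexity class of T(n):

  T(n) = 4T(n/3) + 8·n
Θ(n^log₃(4))

Master Theorem: a = 4, b = 3, f(n) = 8·n.
Compute the critical exponent d = log₃(4) = 1.262.
Compare f(n) = Θ(n) against n^d:
  k = 1 < d = 1.262, so f(n) = O(n^(d-ε)) — Case 1.
  The recursion cost dominates: T(n) = Θ(n^d) = Θ(n^log₃(4)).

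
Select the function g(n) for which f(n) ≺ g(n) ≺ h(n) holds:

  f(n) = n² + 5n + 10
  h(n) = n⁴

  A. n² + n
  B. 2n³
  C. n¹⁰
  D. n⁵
B

We need g(n) with n² + 5n + 10 = o(g(n)) and g(n) = o(n⁴), i.e. O(n²) ≺ g ≺ O(n⁴).
Check each option:
  A. n² + n — O(n²) does not grow strictly faster than f(n)
  B. 2n³ — O(n³) is strictly between O(n²) and O(n⁴) ✓
  C. n¹⁰ — O(n¹⁰) does not grow strictly slower than h(n)
  D. n⁵ — O(n⁵) does not grow strictly slower than h(n)

Only option B (2n³) lies strictly between.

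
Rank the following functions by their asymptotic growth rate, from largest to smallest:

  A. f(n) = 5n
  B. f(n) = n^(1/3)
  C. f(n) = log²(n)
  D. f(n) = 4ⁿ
D > A > B > C

Comparing growth rates:
D = 4ⁿ is O(4ⁿ)
A = 5n is O(n)
B = n^(1/3) is O(n^(1/3))
C = log²(n) is O(log² n)

Therefore, the order from fastest to slowest is: D > A > B > C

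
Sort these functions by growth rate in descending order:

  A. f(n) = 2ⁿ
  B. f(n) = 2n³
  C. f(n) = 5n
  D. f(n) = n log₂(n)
A > B > D > C

Comparing growth rates:
A = 2ⁿ is O(2ⁿ)
B = 2n³ is O(n³)
D = n log₂(n) is O(n log n)
C = 5n is O(n)

Therefore, the order from fastest to slowest is: A > B > D > C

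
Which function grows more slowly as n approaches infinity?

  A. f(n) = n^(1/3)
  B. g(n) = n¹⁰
A

f(n) = n^(1/3) is O(n^(1/3)), while g(n) = n¹⁰ is O(n¹⁰).
Since O(n^(1/3)) grows slower than O(n¹⁰), f(n) is dominated.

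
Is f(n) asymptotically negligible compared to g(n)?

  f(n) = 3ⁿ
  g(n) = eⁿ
False

f(n) = 3ⁿ is O(3ⁿ), and g(n) = eⁿ is O(eⁿ).
Since O(3ⁿ) grows faster than or equal to O(eⁿ), f(n) = o(g(n)) is false.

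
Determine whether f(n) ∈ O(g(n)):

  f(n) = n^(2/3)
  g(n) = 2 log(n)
False

f(n) = n^(2/3) is O(n^(2/3)), and g(n) = 2 log(n) is O(log n).
Since O(n^(2/3)) grows faster than O(log n), f(n) = O(g(n)) is false.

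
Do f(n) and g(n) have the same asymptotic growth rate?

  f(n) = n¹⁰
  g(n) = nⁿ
False

f(n) = n¹⁰ is O(n¹⁰), and g(n) = nⁿ is O(nⁿ).
Since they have different growth rates, f(n) = Θ(g(n)) is false.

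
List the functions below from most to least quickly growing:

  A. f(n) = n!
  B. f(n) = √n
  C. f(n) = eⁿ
A > C > B

Comparing growth rates:
A = n! is O(n!)
C = eⁿ is O(eⁿ)
B = √n is O(√n)

Therefore, the order from fastest to slowest is: A > C > B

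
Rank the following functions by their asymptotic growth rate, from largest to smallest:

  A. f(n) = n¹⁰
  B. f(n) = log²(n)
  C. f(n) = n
A > C > B

Comparing growth rates:
A = n¹⁰ is O(n¹⁰)
C = n is O(n)
B = log²(n) is O(log² n)

Therefore, the order from fastest to slowest is: A > C > B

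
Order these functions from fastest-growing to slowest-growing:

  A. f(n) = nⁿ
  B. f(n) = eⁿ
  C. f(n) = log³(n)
A > B > C

Comparing growth rates:
A = nⁿ is O(nⁿ)
B = eⁿ is O(eⁿ)
C = log³(n) is O(log³ n)

Therefore, the order from fastest to slowest is: A > B > C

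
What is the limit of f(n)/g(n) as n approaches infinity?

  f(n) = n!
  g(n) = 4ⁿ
∞

Since n! (O(n!)) grows faster than 4ⁿ (O(4ⁿ)),
the ratio f(n)/g(n) → ∞ as n → ∞.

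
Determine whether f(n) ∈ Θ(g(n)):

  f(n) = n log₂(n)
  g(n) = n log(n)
True

f(n) = n log₂(n) and g(n) = n log(n) are both O(n log n).
Since they have the same asymptotic growth rate, f(n) = Θ(g(n)) is true.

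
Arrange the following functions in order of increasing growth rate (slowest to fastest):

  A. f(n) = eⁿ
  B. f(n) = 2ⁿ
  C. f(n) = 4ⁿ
B < A < C

Comparing growth rates:
B = 2ⁿ is O(2ⁿ)
A = eⁿ is O(eⁿ)
C = 4ⁿ is O(4ⁿ)

Therefore, the order from slowest to fastest is: B < A < C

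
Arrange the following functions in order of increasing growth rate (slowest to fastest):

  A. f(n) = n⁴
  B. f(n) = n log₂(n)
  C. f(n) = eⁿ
B < A < C

Comparing growth rates:
B = n log₂(n) is O(n log n)
A = n⁴ is O(n⁴)
C = eⁿ is O(eⁿ)

Therefore, the order from slowest to fastest is: B < A < C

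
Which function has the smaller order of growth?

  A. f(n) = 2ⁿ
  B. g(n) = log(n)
B

f(n) = 2ⁿ is O(2ⁿ), while g(n) = log(n) is O(log n).
Since O(log n) grows slower than O(2ⁿ), g(n) is dominated.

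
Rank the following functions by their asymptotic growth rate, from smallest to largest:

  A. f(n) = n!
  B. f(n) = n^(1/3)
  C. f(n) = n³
B < C < A

Comparing growth rates:
B = n^(1/3) is O(n^(1/3))
C = n³ is O(n³)
A = n! is O(n!)

Therefore, the order from slowest to fastest is: B < C < A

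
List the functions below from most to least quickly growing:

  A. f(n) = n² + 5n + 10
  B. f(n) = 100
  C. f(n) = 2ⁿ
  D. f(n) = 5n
C > A > D > B

Comparing growth rates:
C = 2ⁿ is O(2ⁿ)
A = n² + 5n + 10 is O(n²)
D = 5n is O(n)
B = 100 is O(1)

Therefore, the order from fastest to slowest is: C > A > D > B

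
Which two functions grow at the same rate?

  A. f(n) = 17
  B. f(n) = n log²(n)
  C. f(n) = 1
A and C

Examining each function:
  A. 17 is O(1)
  B. n log²(n) is O(n log² n)
  C. 1 is O(1)

Functions A and C both have the same complexity class.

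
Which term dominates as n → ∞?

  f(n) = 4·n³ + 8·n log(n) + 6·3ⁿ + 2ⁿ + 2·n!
2·n!

Looking at each term:
  - 4·n³ is O(n³)
  - 8·n log(n) is O(n log n)
  - 6·3ⁿ is O(3ⁿ)
  - 2ⁿ is O(2ⁿ)
  - 2·n! is O(n!)

The term 2·n! (O(n!)) grows fastest and dominates all others.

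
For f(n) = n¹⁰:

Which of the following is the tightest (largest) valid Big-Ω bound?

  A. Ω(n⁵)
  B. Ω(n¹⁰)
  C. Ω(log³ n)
B

f(n) = n¹⁰ is Ω(n¹⁰).
All listed options are valid Big-Ω bounds (lower bounds),
but Ω(n¹⁰) is the tightest (largest valid bound).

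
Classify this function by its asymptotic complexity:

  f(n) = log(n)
O(log n)

The dominant term in log(n) is log(n), which is Θ(log n).
Constants are absorbed, so the tightest bound is O(log n).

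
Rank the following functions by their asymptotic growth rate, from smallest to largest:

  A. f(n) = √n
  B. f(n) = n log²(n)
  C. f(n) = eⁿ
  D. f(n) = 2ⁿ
A < B < D < C

Comparing growth rates:
A = √n is O(√n)
B = n log²(n) is O(n log² n)
D = 2ⁿ is O(2ⁿ)
C = eⁿ is O(eⁿ)

Therefore, the order from slowest to fastest is: A < B < D < C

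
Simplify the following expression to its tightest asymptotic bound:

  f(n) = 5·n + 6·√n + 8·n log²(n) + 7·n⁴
Θ(n⁴)

Order the terms by growth rate: 6·√n ≺ 5·n ≺ 8·n log²(n) ≺ 7·n⁴.
The fastest-growing term 7·n⁴ dominates as n → ∞; dropping its constant factor gives Θ(n⁴).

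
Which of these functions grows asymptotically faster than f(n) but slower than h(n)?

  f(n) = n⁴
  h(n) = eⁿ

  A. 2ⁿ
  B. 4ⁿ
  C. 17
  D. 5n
A

We need g(n) with n⁴ = o(g(n)) and g(n) = o(eⁿ), i.e. O(n⁴) ≺ g ≺ O(eⁿ).
Check each option:
  A. 2ⁿ — O(2ⁿ) is strictly between O(n⁴) and O(eⁿ) ✓
  B. 4ⁿ — O(4ⁿ) does not grow strictly slower than h(n)
  C. 17 — O(1) does not grow strictly faster than f(n)
  D. 5n — O(n) does not grow strictly faster than f(n)

Only option A (2ⁿ) lies strictly between.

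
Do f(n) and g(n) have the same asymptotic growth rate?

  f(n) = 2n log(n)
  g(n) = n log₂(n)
True

f(n) = 2n log(n) and g(n) = n log₂(n) are both O(n log n).
Since they have the same asymptotic growth rate, f(n) = Θ(g(n)) is true.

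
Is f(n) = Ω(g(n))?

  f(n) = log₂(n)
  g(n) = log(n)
True

f(n) = log₂(n) and g(n) = log(n) are both O(log n).
Big-Ω permits equal growth rates (f ≥ c·g for some c > 0), so f(n) = Ω(g(n)) is true.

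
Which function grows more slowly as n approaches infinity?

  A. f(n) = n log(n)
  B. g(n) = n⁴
A

f(n) = n log(n) is O(n log n), while g(n) = n⁴ is O(n⁴).
Since O(n log n) grows slower than O(n⁴), f(n) is dominated.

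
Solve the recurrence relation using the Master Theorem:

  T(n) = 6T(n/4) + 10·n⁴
Θ(n⁴)

Master Theorem: a = 6, b = 4, f(n) = 10·n⁴.
Compute the critical exponent d = log₄(6) = 1.292.
Compare f(n) = Θ(n⁴) against n^d:
  k = 4 > d = 1.292, so f(n) = Ω(n^(d+ε)) — Case 3.
  Regularity: a·(n/b)^4/n^4 = a/b^4 = 6/256 < 1 ✓.
  The top-level work dominates: T(n) = Θ(f(n)) = Θ(n⁴).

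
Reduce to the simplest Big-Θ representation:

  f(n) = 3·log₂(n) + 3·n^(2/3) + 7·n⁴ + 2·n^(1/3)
Θ(n⁴)

Order the terms by growth rate: 3·log₂(n) ≺ 2·n^(1/3) ≺ 3·n^(2/3) ≺ 7·n⁴.
The fastest-growing term 7·n⁴ dominates as n → ∞; dropping its constant factor gives Θ(n⁴).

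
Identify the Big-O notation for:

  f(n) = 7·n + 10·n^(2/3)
O(n)

The dominant term in 7·n + 10·n^(2/3) is 7·n, which is Θ(n).
Lower-order terms (10·n^(2/3)) are asymptotically negligible.
Constants are absorbed, so the tightest bound is O(n).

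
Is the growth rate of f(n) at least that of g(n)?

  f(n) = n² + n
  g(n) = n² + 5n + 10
True

f(n) = n² + n and g(n) = n² + 5n + 10 are both O(n²).
Big-Ω permits equal growth rates (f ≥ c·g for some c > 0), so f(n) = Ω(g(n)) is true.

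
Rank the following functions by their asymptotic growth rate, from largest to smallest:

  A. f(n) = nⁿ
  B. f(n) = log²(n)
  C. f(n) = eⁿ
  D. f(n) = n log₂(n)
A > C > D > B

Comparing growth rates:
A = nⁿ is O(nⁿ)
C = eⁿ is O(eⁿ)
D = n log₂(n) is O(n log n)
B = log²(n) is O(log² n)

Therefore, the order from fastest to slowest is: A > C > D > B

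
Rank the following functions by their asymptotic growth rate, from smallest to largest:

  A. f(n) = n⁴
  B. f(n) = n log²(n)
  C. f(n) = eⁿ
B < A < C

Comparing growth rates:
B = n log²(n) is O(n log² n)
A = n⁴ is O(n⁴)
C = eⁿ is O(eⁿ)

Therefore, the order from slowest to fastest is: B < A < C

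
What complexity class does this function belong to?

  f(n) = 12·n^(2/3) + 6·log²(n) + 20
O(n^(2/3))

The dominant term in 12·n^(2/3) + 6·log²(n) + 20 is 12·n^(2/3), which is Θ(n^(2/3)).
Lower-order terms (6·log²(n), 20) are asymptotically negligible.
Constants are absorbed, so the tightest bound is O(n^(2/3)).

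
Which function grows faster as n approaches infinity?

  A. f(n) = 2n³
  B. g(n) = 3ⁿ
B

f(n) = 2n³ is O(n³), while g(n) = 3ⁿ is O(3ⁿ).
Since O(3ⁿ) grows faster than O(n³), g(n) dominates.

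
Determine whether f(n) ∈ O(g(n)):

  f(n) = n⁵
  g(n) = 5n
False

f(n) = n⁵ is O(n⁵), and g(n) = 5n is O(n).
Since O(n⁵) grows faster than O(n), f(n) = O(g(n)) is false.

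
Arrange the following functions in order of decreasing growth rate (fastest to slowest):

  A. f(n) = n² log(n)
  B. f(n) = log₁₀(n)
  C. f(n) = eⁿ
C > A > B

Comparing growth rates:
C = eⁿ is O(eⁿ)
A = n² log(n) is O(n² log n)
B = log₁₀(n) is O(log n)

Therefore, the order from fastest to slowest is: C > A > B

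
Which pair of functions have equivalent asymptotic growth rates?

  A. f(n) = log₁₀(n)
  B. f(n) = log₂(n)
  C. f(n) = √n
A and B

Examining each function:
  A. log₁₀(n) is O(log n)
  B. log₂(n) is O(log n)
  C. √n is O(√n)

Functions A and B both have the same complexity class.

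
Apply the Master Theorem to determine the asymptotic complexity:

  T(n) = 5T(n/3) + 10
Θ(n^log₃(5))

Master Theorem: a = 5, b = 3, f(n) = 10.
Compute the critical exponent d = log₃(5) = 1.465.
Compare f(n) = Θ(1) against n^d:
  k = 0 < d = 1.465, so f(n) = O(n^(d-ε)) — Case 1.
  The recursion cost dominates: T(n) = Θ(n^d) = Θ(n^log₃(5)).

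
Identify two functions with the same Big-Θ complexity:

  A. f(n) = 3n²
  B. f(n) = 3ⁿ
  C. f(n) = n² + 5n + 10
A and C

Examining each function:
  A. 3n² is O(n²)
  B. 3ⁿ is O(3ⁿ)
  C. n² + 5n + 10 is O(n²)

Functions A and C both have the same complexity class.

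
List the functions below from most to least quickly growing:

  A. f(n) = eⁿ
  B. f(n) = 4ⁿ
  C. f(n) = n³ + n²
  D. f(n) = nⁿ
D > B > A > C

Comparing growth rates:
D = nⁿ is O(nⁿ)
B = 4ⁿ is O(4ⁿ)
A = eⁿ is O(eⁿ)
C = n³ + n² is O(n³)

Therefore, the order from fastest to slowest is: D > B > A > C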